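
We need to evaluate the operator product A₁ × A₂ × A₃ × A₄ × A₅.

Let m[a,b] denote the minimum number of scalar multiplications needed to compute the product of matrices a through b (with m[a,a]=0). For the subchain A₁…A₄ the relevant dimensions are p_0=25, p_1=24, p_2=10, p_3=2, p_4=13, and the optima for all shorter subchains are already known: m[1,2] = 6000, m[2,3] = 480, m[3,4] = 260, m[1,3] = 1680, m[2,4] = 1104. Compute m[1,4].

2330

m[1,4] = min over k∈[1,3] of m[1,k]+m[k+1,4]+p_{0}·p_k·p_{4}.
k=1: 0 + 1104 + 25·24·13 = 8904; k=2: 6000 + 260 + 25·10·13 = 9510; k=3: 1680 + 0 + 25·2·13 = 2330.
Minimum: 2330 at k=3.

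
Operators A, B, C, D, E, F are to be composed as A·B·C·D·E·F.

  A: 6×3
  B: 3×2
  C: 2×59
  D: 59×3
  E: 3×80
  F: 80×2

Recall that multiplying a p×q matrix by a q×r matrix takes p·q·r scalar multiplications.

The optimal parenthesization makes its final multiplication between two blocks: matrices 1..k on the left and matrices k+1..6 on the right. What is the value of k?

Adjacent pairs: AB = 6·3·2 = 36; BC = 3·2·59 = 354; CD = 2·59·3 = 354; DE = 59·3·80 = 14160; EF = 3·80·2 = 480.
Length 3: A..C: k=1: 0+354+6·3·59=1416; k=2: 36+0+6·2·59=744 → min 744 | B..D: k=2: 0+354+3·2·3=372; k=3: 354+0+3·59·3=885 → min 372 | C..E: k=3: 0+14160+2·59·80=23600; k=4: 354+0+2·3·80=834 → min 834 | D..F: k=4: 0+480+59·3·2=834; k=5: 14160+0+59·80·2=23600 → min 834.
Length 4: A..D: k=1: 0+372+6·3·3=426; k=2: 36+354+6·2·3=426; k=3: 744+0+6·59·3=1806 → min 426 | B..E: k=2: 0+834+3·2·80=1314; k=3: 354+14160+3·59·80=28674; k=4: 372+0+3·3·80=1092 → min 1092 | C..F: k=3: 0+834+2·59·2=1070; k=4: 354+480+2·3·2=846; k=5: 834+0+2·80·2=1154 → min 846.
Length 5: A..E: k=1: 0+1092+6·3·80=2532; k=2: 36+834+6·2·80=1830; k=3: 744+14160+6·59·80=43224; k=4: 426+0+6·3·80=1866 → min 1830 | B..F: k=2: 0+846+3·2·2=858; k=3: 354+834+3·59·2=1542; k=4: 372+480+3·3·2=870; k=5: 1092+0+3·80·2=1572 → min 858.
Top-level splits: k=1: (A..A)·(B..F) → 0+858+6·3·2 = 894; k=2: (A..B)·(C..F) → 36+846+6·2·2 = 906; k=3: (A..C)·(D..F) → 744+834+6·59·2 = 2286; k=4: (A..D)·(E..F) → 426+480+6·3·2 = 942; k=5: (A..E)·(F..F) → 1830+0+6·80·2 = 2790.
Best split is after A, i.e. k = 1.

1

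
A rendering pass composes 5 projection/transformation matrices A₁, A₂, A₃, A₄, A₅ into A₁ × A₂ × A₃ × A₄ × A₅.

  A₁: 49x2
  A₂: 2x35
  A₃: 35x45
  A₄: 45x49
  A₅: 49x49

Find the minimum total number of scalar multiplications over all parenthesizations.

17164

Adjacent pairs: A₁A₂ = 49·2·35 = 3430; A₂A₃ = 2·35·45 = 3150; A₃A₄ = 35·45·49 = 77175; A₄A₅ = 45·49·49 = 108045.
Length 3: A₁..A₃: k=1: 0+3150+49·2·45=7560; k=2: 3430+0+49·35·45=80605 → min 7560 | A₂..A₄: k=2: 0+77175+2·35·49=80605; k=3: 3150+0+2·45·49=7560 → min 7560 | A₃..A₅: k=3: 0+108045+35·45·49=185220; k=4: 77175+0+35·49·49=161210 → min 161210.
Length 4: A₁..A₄: k=1: 0+7560+49·2·49=12362; k=2: 3430+77175+49·35·49=164640; k=3: 7560+0+49·45·49=115605 → min 12362 | A₂..A₅: k=2: 0+161210+2·35·49=164640; k=3: 3150+108045+2·45·49=115605; k=4: 7560+0+2·49·49=12362 → min 12362.
Length 5: A₁..A₅: k=1: 0+12362+49·2·49=17164; k=2: 3430+161210+49·35·49=248675; k=3: 7560+108045+49·45·49=223650; k=4: 12362+0+49·49·49=130011 → min 17164.
Optimal order: (A₁ × (((A₂ × A₃) × A₄) × A₅)) with cost 17164.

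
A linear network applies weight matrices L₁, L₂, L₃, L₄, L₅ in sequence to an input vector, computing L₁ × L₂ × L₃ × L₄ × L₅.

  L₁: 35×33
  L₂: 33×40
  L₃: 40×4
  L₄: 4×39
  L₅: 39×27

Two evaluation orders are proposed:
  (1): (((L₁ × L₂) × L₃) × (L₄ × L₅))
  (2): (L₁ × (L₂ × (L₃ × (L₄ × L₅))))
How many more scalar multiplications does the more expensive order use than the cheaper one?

Order (1) = (((L₁ × L₂) × L₃) × (L₄ × L₅)): (L₁ × L₂): 35×33 by 33×40 → 35×40, cost 35·33·40 = 46200; ((L₁ × L₂) × L₃): 35×40 by 40×4 → 35×4, cost 35·40·4 = 5600; cumulative 51800; (L₄ × L₅): 4×39 by 39×27 → 4×27, cost 4·39·27 = 4212; (((L₁ × L₂) × L₃) × (L₄ × L₅)): 35×4 by 4×27 → 35×27, cost 35·4·27 = 3780; cumulative 59792. Total 59792.
Order (2) = (L₁ × (L₂ × (L₃ × (L₄ × L₅)))): (L₄ × L₅): 4×39 by 39×27 → 4×27, cost 4·39·27 = 4212; (L₃ × (L₄ × L₅)): 40×4 by 4×27 → 40×27, cost 40·4·27 = 4320; cumulative 8532; (L₂ × (L₃ × (L₄ × L₅))): 33×40 by 40×27 → 33×27, cost 33·40·27 = 35640; cumulative 44172; (L₁ × (L₂ × (L₃ × (L₄ × L₅)))): 35×33 by 33×27 → 35×27, cost 35·33·27 = 31185; cumulative 75357. Total 75357.
Difference: |59792 − 75357| = 15565.

15565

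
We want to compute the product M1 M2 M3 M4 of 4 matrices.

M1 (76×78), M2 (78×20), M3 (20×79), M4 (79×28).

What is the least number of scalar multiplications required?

205360

Adjacent pairs: M1M2 = 76·78·20 = 118560; M2M3 = 78·20·79 = 123240; M3M4 = 20·79·28 = 44240.
Length 3: M1..M3: k=1: 0+123240+76·78·79=591552; k=2: 118560+0+76·20·79=238640 → min 238640 | M2..M4: k=2: 0+44240+78·20·28=87920; k=3: 123240+0+78·79·28=295776 → min 87920.
Length 4: M1..M4: k=1: 0+87920+76·78·28=253904; k=2: 118560+44240+76·20·28=205360; k=3: 238640+0+76·79·28=406752 → min 205360.
Optimal order: ((M1 M2) (M3 M4)) with cost 205360.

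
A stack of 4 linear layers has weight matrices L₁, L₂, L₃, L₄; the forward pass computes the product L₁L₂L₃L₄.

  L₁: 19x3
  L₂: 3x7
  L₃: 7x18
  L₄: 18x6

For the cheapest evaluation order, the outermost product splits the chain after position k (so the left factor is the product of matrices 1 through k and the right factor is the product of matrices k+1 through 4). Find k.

1

Adjacent pairs: L₁L₂ = 19·3·7 = 399; L₂L₃ = 3·7·18 = 378; L₃L₄ = 7·18·6 = 756.
Length 3: L₁..L₃: k=1: 0+378+19·3·18=1404; k=2: 399+0+19·7·18=2793 → min 1404 | L₂..L₄: k=2: 0+756+3·7·6=882; k=3: 378+0+3·18·6=702 → min 702.
Top-level splits: k=1: (L₁..L₁)·(L₂..L₄) → 0+702+19·3·6 = 1044; k=2: (L₁..L₂)·(L₃..L₄) → 399+756+19·7·6 = 1953; k=3: (L₁..L₃)·(L₄..L₄) → 1404+0+19·18·6 = 3456.
Best split is after L₁, i.e. k = 1.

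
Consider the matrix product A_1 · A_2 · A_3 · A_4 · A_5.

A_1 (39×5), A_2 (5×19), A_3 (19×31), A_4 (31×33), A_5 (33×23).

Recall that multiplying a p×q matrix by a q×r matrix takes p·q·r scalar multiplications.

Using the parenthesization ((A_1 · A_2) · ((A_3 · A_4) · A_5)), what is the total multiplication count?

54606

(A_1 · A_2): 39×5 by 5×19 → 39×19, cost 39·5·19 = 3705
(A_3 · A_4): 19×31 by 31×33 → 19×33, cost 19·31·33 = 19437
((A_3 · A_4) · A_5): 19×33 by 33×23 → 19×23, cost 19·33·23 = 14421; cumulative 33858
((A_1 · A_2) · ((A_3 · A_4) · A_5)): 39×19 by 19×23 → 39×23, cost 39·19·23 = 17043; cumulative 54606
Total: 54606 scalar multiplications.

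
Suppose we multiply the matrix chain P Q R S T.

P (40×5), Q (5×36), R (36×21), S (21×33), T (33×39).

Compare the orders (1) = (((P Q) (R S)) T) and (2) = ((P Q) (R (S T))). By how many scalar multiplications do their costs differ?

11277

Order (1) = (((P Q) (R S)) T): (P Q): 40×5 by 5×36 → 40×36, cost 40·5·36 = 7200; (R S): 36×21 by 21×33 → 36×33, cost 36·21·33 = 24948; ((P Q) (R S)): 40×36 by 36×33 → 40×33, cost 40·36·33 = 47520; cumulative 79668; (((P Q) (R S)) T): 40×33 by 33×39 → 40×39, cost 40·33·39 = 51480; cumulative 131148. Total 131148.
Order (2) = ((P Q) (R (S T))): (P Q): 40×5 by 5×36 → 40×36, cost 40·5·36 = 7200; (S T): 21×33 by 33×39 → 21×39, cost 21·33·39 = 27027; (R (S T)): 36×21 by 21×39 → 36×39, cost 36·21·39 = 29484; cumulative 56511; ((P Q) (R (S T))): 40×36 by 36×39 → 40×39, cost 40·36·39 = 56160; cumulative 119871. Total 119871.
Difference: |131148 − 119871| = 11277.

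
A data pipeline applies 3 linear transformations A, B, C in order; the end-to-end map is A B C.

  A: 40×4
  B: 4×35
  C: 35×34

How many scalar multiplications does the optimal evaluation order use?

10200

Order (A (B C)): (B C): 4×35 by 35×34 → 4×34, cost 4·35·34 = 4760; (A (B C)): 40×4 by 4×34 → 40×34, cost 40·4·34 = 5440; cumulative 10200. Total 10200.
Order ((A B) C): (A B): 40×4 by 4×35 → 40×35, cost 40·4·35 = 5600; ((A B) C): 40×35 by 35×34 → 40×34, cost 40·35·34 = 47600; cumulative 53200. Total 53200.
Minimum: 10200.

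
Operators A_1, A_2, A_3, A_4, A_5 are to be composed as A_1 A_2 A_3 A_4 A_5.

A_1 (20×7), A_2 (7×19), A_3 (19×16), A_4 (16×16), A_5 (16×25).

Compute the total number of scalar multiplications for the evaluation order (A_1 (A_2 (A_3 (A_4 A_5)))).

(A_4 A_5): 16×16 by 16×25 → 16×25, cost 16·16·25 = 6400
(A_3 (A_4 A_5)): 19×16 by 16×25 → 19×25, cost 19·16·25 = 7600; cumulative 14000
(A_2 (A_3 (A_4 A_5))): 7×19 by 19×25 → 7×25, cost 7·19·25 = 3325; cumulative 17325
(A_1 (A_2 (A_3 (A_4 A_5)))): 20×7 by 7×25 → 20×25, cost 20·7·25 = 3500; cumulative 20825
Total: 20825 scalar multiplications.

20825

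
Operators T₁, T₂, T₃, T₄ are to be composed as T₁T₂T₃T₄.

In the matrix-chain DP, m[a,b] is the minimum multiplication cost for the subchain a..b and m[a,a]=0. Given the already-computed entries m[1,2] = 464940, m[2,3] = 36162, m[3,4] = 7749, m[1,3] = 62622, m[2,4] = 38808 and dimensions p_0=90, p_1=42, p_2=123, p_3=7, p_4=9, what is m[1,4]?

68292

m[1,4] = min over k∈[1,3] of m[1,k]+m[k+1,4]+p_{0}·p_k·p_{4}.
k=1: 0 + 38808 + 90·42·9 = 72828; k=2: 464940 + 7749 + 90·123·9 = 572319; k=3: 62622 + 0 + 90·7·9 = 68292.
Minimum: 68292 at k=3.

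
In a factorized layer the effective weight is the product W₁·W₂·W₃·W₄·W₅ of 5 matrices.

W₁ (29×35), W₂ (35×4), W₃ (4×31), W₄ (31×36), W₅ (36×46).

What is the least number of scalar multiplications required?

20484

Adjacent pairs: W₁W₂ = 29·35·4 = 4060; W₂W₃ = 35·4·31 = 4340; W₃W₄ = 4·31·36 = 4464; W₄W₅ = 31·36·46 = 51336.
Length 3: W₁..W₃: k=1: 0+4340+29·35·31=35805; k=2: 4060+0+29·4·31=7656 → min 7656 | W₂..W₄: k=2: 0+4464+35·4·36=9504; k=3: 4340+0+35·31·36=43400 → min 9504 | W₃..W₅: k=3: 0+51336+4·31·46=57040; k=4: 4464+0+4·36·46=11088 → min 11088.
Length 4: W₁..W₄: k=1: 0+9504+29·35·36=46044; k=2: 4060+4464+29·4·36=12700; k=3: 7656+0+29·31·36=40020 → min 12700 | W₂..W₅: k=2: 0+11088+35·4·46=17528; k=3: 4340+51336+35·31·46=105586; k=4: 9504+0+35·36·46=67464 → min 17528.
Length 5: W₁..W₅: k=1: 0+17528+29·35·46=64218; k=2: 4060+11088+29·4·46=20484; k=3: 7656+51336+29·31·46=100346; k=4: 12700+0+29·36·46=60724 → min 20484.
Optimal order: ((W₁·W₂)·((W₃·W₄)·W₅)) with cost 20484.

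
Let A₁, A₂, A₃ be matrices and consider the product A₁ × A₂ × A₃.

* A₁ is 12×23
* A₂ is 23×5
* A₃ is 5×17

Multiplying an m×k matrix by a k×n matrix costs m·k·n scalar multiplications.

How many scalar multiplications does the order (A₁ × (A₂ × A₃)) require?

6647

(A₂ × A₃): 23×5 by 5×17 → 23×17, cost 23·5·17 = 1955
(A₁ × (A₂ × A₃)): 12×23 by 23×17 → 12×17, cost 12·23·17 = 4692; cumulative 6647
Total: 6647 scalar multiplications.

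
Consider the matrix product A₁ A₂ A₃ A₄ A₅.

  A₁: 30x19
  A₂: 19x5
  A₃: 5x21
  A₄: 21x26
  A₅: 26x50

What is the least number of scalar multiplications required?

Adjacent pairs: A₁A₂ = 30·19·5 = 2850; A₂A₃ = 19·5·21 = 1995; A₃A₄ = 5·21·26 = 2730; A₄A₅ = 21·26·50 = 27300.
Length 3: A₁..A₃: k=1: 0+1995+30·19·21=13965; k=2: 2850+0+30·5·21=6000 → min 6000 | A₂..A₄: k=2: 0+2730+19·5·26=5200; k=3: 1995+0+19·21·26=12369 → min 5200 | A₃..A₅: k=3: 0+27300+5·21·50=32550; k=4: 2730+0+5·26·50=9230 → min 9230.
Length 4: A₁..A₄: k=1: 0+5200+30·19·26=20020; k=2: 2850+2730+30·5·26=9480; k=3: 6000+0+30·21·26=22380 → min 9480 | A₂..A₅: k=2: 0+9230+19·5·50=13980; k=3: 1995+27300+19·21·50=49245; k=4: 5200+0+19·26·50=29900 → min 13980.
Length 5: A₁..A₅: k=1: 0+13980+30·19·50=42480; k=2: 2850+9230+30·5·50=19580; k=3: 6000+27300+30·21·50=64800; k=4: 9480+0+30·26·50=48480 → min 19580.
Optimal order: ((A₁ A₂) ((A₃ A₄) A₅)) with cost 19580.

19580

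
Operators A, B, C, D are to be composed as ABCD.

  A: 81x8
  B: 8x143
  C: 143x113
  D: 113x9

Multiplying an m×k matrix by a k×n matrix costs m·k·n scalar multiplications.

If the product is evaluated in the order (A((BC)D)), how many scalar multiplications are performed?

143240

(BC): 8×143 by 143×113 → 8×113, cost 8·143·113 = 129272
((BC)D): 8×113 by 113×9 → 8×9, cost 8·113·9 = 8136; cumulative 137408
(A((BC)D)): 81×8 by 8×9 → 81×9, cost 81·8·9 = 5832; cumulative 143240
Total: 143240 scalar multiplications.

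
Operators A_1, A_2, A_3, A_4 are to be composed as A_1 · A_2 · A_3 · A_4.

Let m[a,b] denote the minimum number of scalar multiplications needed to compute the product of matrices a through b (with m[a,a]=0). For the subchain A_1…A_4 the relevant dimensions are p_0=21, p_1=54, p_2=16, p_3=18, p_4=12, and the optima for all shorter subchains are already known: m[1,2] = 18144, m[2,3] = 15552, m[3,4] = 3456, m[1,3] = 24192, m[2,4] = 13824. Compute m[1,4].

25632

m[1,4] = min over k∈[1,3] of m[1,k]+m[k+1,4]+p_{0}·p_k·p_{4}.
k=1: 0 + 13824 + 21·54·12 = 27432; k=2: 18144 + 3456 + 21·16·12 = 25632; k=3: 24192 + 0 + 21·18·12 = 28728.
Minimum: 25632 at k=2.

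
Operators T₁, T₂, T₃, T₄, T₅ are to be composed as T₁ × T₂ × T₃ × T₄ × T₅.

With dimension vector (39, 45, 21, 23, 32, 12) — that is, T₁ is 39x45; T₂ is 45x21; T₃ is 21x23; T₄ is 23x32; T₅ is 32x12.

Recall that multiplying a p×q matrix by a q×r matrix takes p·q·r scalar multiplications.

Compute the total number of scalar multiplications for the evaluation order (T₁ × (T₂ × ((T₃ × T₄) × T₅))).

(T₃ × T₄): 21×23 by 23×32 → 21×32, cost 21·23·32 = 15456
((T₃ × T₄) × T₅): 21×32 by 32×12 → 21×12, cost 21·32·12 = 8064; cumulative 23520
(T₂ × ((T₃ × T₄) × T₅)): 45×21 by 21×12 → 45×12, cost 45·21·12 = 11340; cumulative 34860
(T₁ × (T₂ × ((T₃ × T₄) × T₅))): 39×45 by 45×12 → 39×12, cost 39·45·12 = 21060; cumulative 55920
Total: 55920 scalar multiplications.

55920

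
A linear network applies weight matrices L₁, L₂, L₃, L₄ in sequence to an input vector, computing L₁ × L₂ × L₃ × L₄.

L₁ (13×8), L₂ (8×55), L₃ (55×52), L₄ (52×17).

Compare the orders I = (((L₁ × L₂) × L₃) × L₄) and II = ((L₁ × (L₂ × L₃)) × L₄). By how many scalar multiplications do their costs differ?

Order I = (((L₁ × L₂) × L₃) × L₄): (L₁ × L₂): 13×8 by 8×55 → 13×55, cost 13·8·55 = 5720; ((L₁ × L₂) × L₃): 13×55 by 55×52 → 13×52, cost 13·55·52 = 37180; cumulative 42900; (((L₁ × L₂) × L₃) × L₄): 13×52 by 52×17 → 13×17, cost 13·52·17 = 11492; cumulative 54392. Total 54392.
Order II = ((L₁ × (L₂ × L₃)) × L₄): (L₂ × L₃): 8×55 by 55×52 → 8×52, cost 8·55·52 = 22880; (L₁ × (L₂ × L₃)): 13×8 by 8×52 → 13×52, cost 13·8·52 = 5408; cumulative 28288; ((L₁ × (L₂ × L₃)) × L₄): 13×52 by 52×17 → 13×17, cost 13·52·17 = 11492; cumulative 39780. Total 39780.
Difference: |54392 − 39780| = 14612.

14612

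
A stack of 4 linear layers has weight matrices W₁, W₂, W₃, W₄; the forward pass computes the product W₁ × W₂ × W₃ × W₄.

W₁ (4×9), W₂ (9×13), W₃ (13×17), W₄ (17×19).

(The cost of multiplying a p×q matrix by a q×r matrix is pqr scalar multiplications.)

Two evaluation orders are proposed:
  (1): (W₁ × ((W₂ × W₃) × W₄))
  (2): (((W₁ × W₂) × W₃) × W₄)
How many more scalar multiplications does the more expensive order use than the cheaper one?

Order (1) = (W₁ × ((W₂ × W₃) × W₄)): (W₂ × W₃): 9×13 by 13×17 → 9×17, cost 9·13·17 = 1989; ((W₂ × W₃) × W₄): 9×17 by 17×19 → 9×19, cost 9·17·19 = 2907; cumulative 4896; (W₁ × ((W₂ × W₃) × W₄)): 4×9 by 9×19 → 4×19, cost 4·9·19 = 684; cumulative 5580. Total 5580.
Order (2) = (((W₁ × W₂) × W₃) × W₄): (W₁ × W₂): 4×9 by 9×13 → 4×13, cost 4·9·13 = 468; ((W₁ × W₂) × W₃): 4×13 by 13×17 → 4×17, cost 4·13·17 = 884; cumulative 1352; (((W₁ × W₂) × W₃) × W₄): 4×17 by 17×19 → 4×19, cost 4·17·19 = 1292; cumulative 2644. Total 2644.
Difference: |5580 − 2644| = 2936.

2936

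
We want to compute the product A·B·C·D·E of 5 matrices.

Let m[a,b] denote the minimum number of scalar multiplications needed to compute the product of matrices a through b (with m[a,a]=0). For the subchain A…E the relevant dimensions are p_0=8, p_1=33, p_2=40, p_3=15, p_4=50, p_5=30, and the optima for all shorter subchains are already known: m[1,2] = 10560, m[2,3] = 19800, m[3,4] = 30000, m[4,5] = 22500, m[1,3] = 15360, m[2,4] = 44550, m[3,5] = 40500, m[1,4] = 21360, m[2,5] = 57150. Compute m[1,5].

m[1,5] = min over k∈[1,4] of m[1,k]+m[k+1,5]+p_{0}·p_k·p_{5}.
k=1: 0 + 57150 + 8·33·30 = 65070; k=2: 10560 + 40500 + 8·40·30 = 60660; k=3: 15360 + 22500 + 8·15·30 = 41460; k=4: 21360 + 0 + 8·50·30 = 33360.
Minimum: 33360 at k=4.

33360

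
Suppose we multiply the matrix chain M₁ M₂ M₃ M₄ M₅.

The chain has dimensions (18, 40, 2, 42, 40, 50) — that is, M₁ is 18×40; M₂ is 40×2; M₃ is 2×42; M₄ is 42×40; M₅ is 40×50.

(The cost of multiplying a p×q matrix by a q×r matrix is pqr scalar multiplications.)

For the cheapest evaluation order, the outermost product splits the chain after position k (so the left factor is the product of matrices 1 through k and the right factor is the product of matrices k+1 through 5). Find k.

2

Adjacent pairs: M₁M₂ = 18·40·2 = 1440; M₂M₃ = 40·2·42 = 3360; M₃M₄ = 2·42·40 = 3360; M₄M₅ = 42·40·50 = 84000.
Length 3: M₁..M₃: k=1: 0+3360+18·40·42=33600; k=2: 1440+0+18·2·42=2952 → min 2952 | M₂..M₄: k=2: 0+3360+40·2·40=6560; k=3: 3360+0+40·42·40=70560 → min 6560 | M₃..M₅: k=3: 0+84000+2·42·50=88200; k=4: 3360+0+2·40·50=7360 → min 7360.
Length 4: M₁..M₄: k=1: 0+6560+18·40·40=35360; k=2: 1440+3360+18·2·40=6240; k=3: 2952+0+18·42·40=33192 → min 6240 | M₂..M₅: k=2: 0+7360+40·2·50=11360; k=3: 3360+84000+40·42·50=171360; k=4: 6560+0+40·40·50=86560 → min 11360.
Top-level splits: k=1: (M₁..M₁)·(M₂..M₅) → 0+11360+18·40·50 = 47360; k=2: (M₁..M₂)·(M₃..M₅) → 1440+7360+18·2·50 = 10600; k=3: (M₁..M₃)·(M₄..M₅) → 2952+84000+18·42·50 = 124752; k=4: (M₁..M₄)·(M₅..M₅) → 6240+0+18·40·50 = 42240.
Best split is after M₂, i.e. k = 2.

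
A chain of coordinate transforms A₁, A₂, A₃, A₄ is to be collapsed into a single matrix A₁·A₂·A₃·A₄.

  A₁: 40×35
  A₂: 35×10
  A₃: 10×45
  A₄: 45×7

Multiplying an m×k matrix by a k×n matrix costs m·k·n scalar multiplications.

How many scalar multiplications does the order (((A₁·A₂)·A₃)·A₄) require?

44600

(A₁·A₂): 40×35 by 35×10 → 40×10, cost 40·35·10 = 14000
((A₁·A₂)·A₃): 40×10 by 10×45 → 40×45, cost 40·10·45 = 18000; cumulative 32000
(((A₁·A₂)·A₃)·A₄): 40×45 by 45×7 → 40×7, cost 40·45·7 = 12600; cumulative 44600
Total: 44600 scalar multiplications.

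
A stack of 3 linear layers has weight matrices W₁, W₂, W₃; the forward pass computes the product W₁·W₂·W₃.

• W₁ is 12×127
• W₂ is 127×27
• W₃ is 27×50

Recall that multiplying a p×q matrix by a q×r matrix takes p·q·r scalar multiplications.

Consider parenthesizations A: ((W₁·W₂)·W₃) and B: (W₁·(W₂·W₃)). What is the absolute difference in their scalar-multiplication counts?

190302

Order A = ((W₁·W₂)·W₃): (W₁·W₂): 12×127 by 127×27 → 12×27, cost 12·127·27 = 41148; ((W₁·W₂)·W₃): 12×27 by 27×50 → 12×50, cost 12·27·50 = 16200; cumulative 57348. Total 57348.
Order B = (W₁·(W₂·W₃)): (W₂·W₃): 127×27 by 27×50 → 127×50, cost 127·27·50 = 171450; (W₁·(W₂·W₃)): 12×127 by 127×50 → 12×50, cost 12·127·50 = 76200; cumulative 247650. Total 247650.
Difference: |57348 − 247650| = 190302.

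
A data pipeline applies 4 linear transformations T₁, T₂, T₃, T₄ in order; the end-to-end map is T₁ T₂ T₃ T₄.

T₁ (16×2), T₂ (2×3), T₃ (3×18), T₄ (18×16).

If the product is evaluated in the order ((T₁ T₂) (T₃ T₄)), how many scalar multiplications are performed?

1728

(T₁ T₂): 16×2 by 2×3 → 16×3, cost 16·2·3 = 96
(T₃ T₄): 3×18 by 18×16 → 3×16, cost 3·18·16 = 864
((T₁ T₂) (T₃ T₄)): 16×3 by 3×16 → 16×16, cost 16·3·16 = 768; cumulative 1728
Total: 1728 scalar multiplications.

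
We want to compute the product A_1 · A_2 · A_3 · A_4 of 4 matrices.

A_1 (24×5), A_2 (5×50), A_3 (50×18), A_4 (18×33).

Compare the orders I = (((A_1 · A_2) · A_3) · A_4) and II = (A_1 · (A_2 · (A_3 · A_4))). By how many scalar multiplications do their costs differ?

54

Order I = (((A_1 · A_2) · A_3) · A_4): (A_1 · A_2): 24×5 by 5×50 → 24×50, cost 24·5·50 = 6000; ((A_1 · A_2) · A_3): 24×50 by 50×18 → 24×18, cost 24·50·18 = 21600; cumulative 27600; (((A_1 · A_2) · A_3) · A_4): 24×18 by 18×33 → 24×33, cost 24·18·33 = 14256; cumulative 41856. Total 41856.
Order II = (A_1 · (A_2 · (A_3 · A_4))): (A_3 · A_4): 50×18 by 18×33 → 50×33, cost 50·18·33 = 29700; (A_2 · (A_3 · A_4)): 5×50 by 50×33 → 5×33, cost 5·50·33 = 8250; cumulative 37950; (A_1 · (A_2 · (A_3 · A_4))): 24×5 by 5×33 → 24×33, cost 24·5·33 = 3960; cumulative 41910. Total 41910.
Difference: |41856 − 41910| = 54.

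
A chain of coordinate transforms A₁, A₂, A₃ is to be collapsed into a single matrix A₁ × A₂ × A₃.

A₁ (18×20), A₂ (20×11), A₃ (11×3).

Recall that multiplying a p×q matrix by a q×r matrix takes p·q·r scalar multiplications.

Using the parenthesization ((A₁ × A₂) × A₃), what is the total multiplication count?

4554

(A₁ × A₂): 18×20 by 20×11 → 18×11, cost 18·20·11 = 3960
((A₁ × A₂) × A₃): 18×11 by 11×3 → 18×3, cost 18·11·3 = 594; cumulative 4554
Total: 4554 scalar multiplications.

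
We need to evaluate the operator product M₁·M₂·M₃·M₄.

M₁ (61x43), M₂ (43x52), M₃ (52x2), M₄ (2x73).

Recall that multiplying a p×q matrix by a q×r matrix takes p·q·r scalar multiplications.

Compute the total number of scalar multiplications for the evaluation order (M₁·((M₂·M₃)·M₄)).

(M₂·M₃): 43×52 by 52×2 → 43×2, cost 43·52·2 = 4472
((M₂·M₃)·M₄): 43×2 by 2×73 → 43×73, cost 43·2·73 = 6278; cumulative 10750
(M₁·((M₂·M₃)·M₄)): 61×43 by 43×73 → 61×73, cost 61·43·73 = 191479; cumulative 202229
Total: 202229 scalar multiplications.

202229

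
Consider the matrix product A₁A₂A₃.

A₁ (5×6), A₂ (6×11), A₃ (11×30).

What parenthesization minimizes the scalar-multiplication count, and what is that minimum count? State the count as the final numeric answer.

(A₁(A₂A₃)): cost 2880.
((A₁A₂)A₃): cost 1980.
Optimal: ((A₁A₂)A₃) with cost 1980.

1980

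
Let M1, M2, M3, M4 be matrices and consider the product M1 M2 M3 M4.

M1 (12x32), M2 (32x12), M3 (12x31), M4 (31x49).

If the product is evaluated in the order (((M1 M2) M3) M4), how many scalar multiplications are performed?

(M1 M2): 12×32 by 32×12 → 12×12, cost 12·32·12 = 4608
((M1 M2) M3): 12×12 by 12×31 → 12×31, cost 12·12·31 = 4464; cumulative 9072
(((M1 M2) M3) M4): 12×31 by 31×49 → 12×49, cost 12·31·49 = 18228; cumulative 27300
Total: 27300 scalar multiplications.

27300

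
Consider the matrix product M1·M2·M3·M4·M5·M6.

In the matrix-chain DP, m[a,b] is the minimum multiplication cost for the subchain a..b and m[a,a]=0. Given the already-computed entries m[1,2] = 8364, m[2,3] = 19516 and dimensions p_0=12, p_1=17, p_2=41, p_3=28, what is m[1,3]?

22140

m[1,3] = min over k∈[1,2] of m[1,k]+m[k+1,3]+p_{0}·p_k·p_{3}.
k=1: 0 + 19516 + 12·17·28 = 25228; k=2: 8364 + 0 + 12·41·28 = 22140.
Minimum: 22140 at k=2.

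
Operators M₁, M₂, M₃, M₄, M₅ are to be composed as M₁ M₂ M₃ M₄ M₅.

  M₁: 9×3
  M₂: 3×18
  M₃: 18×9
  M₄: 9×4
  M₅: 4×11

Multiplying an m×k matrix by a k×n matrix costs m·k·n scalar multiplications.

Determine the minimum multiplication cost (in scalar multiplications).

1023

Adjacent pairs: M₁M₂ = 9·3·18 = 486; M₂M₃ = 3·18·9 = 486; M₃M₄ = 18·9·4 = 648; M₄M₅ = 9·4·11 = 396.
Length 3: M₁..M₃: k=1: 0+486+9·3·9=729; k=2: 486+0+9·18·9=1944 → min 729 | M₂..M₄: k=2: 0+648+3·18·4=864; k=3: 486+0+3·9·4=594 → min 594 | M₃..M₅: k=3: 0+396+18·9·11=2178; k=4: 648+0+18·4·11=1440 → min 1440.
Length 4: M₁..M₄: k=1: 0+594+9·3·4=702; k=2: 486+648+9·18·4=1782; k=3: 729+0+9·9·4=1053 → min 702 | M₂..M₅: k=2: 0+1440+3·18·11=2034; k=3: 486+396+3·9·11=1179; k=4: 594+0+3·4·11=726 → min 726.
Length 5: M₁..M₅: k=1: 0+726+9·3·11=1023; k=2: 486+1440+9·18·11=3708; k=3: 729+396+9·9·11=2016; k=4: 702+0+9·4·11=1098 → min 1023.
Optimal order: (M₁ (((M₂ M₃) M₄) M₅)) with cost 1023.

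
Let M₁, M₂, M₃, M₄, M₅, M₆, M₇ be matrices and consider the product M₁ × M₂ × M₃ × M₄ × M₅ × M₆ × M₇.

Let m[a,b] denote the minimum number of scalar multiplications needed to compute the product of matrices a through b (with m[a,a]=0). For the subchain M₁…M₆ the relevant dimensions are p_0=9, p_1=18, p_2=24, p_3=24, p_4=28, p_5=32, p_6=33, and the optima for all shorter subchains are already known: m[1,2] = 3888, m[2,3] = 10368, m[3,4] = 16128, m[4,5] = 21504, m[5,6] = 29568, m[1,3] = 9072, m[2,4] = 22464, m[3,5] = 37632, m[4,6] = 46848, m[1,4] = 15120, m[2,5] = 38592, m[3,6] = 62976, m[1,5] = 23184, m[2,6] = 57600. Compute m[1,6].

32688

m[1,6] = min over k∈[1,5] of m[1,k]+m[k+1,6]+p_{0}·p_k·p_{6}.
k=1: 0 + 57600 + 9·18·33 = 62946; k=2: 3888 + 62976 + 9·24·33 = 73992; k=3: 9072 + 46848 + 9·24·33 = 63048; k=4: 15120 + 29568 + 9·28·33 = 53004; k=5: 23184 + 0 + 9·32·33 = 32688.
Minimum: 32688 at k=5.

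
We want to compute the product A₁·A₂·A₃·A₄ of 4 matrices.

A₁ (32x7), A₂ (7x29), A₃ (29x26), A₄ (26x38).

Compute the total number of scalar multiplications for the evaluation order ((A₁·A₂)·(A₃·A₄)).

(A₁·A₂): 32×7 by 7×29 → 32×29, cost 32·7·29 = 6496
(A₃·A₄): 29×26 by 26×38 → 29×38, cost 29·26·38 = 28652
((A₁·A₂)·(A₃·A₄)): 32×29 by 29×38 → 32×38, cost 32·29·38 = 35264; cumulative 70412
Total: 70412 scalar multiplications.

70412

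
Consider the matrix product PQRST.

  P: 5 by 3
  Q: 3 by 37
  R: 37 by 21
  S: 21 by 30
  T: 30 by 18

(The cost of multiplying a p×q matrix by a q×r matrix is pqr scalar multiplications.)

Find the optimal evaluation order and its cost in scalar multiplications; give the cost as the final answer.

Adjacent pairs: PQ = 5·3·37 = 555; QR = 3·37·21 = 2331; RS = 37·21·30 = 23310; ST = 21·30·18 = 11340.
Length 3: P..R: k=1: 0+2331+5·3·21=2646; k=2: 555+0+5·37·21=4440 → min 2646 | Q..S: k=2: 0+23310+3·37·30=26640; k=3: 2331+0+3·21·30=4221 → min 4221 | R..T: k=3: 0+11340+37·21·18=25326; k=4: 23310+0+37·30·18=43290 → min 25326.
Length 4: P..S: k=1: 0+4221+5·3·30=4671; k=2: 555+23310+5·37·30=29415; k=3: 2646+0+5·21·30=5796 → min 4671 | Q..T: k=2: 0+25326+3·37·18=27324; k=3: 2331+11340+3·21·18=14805; k=4: 4221+0+3·30·18=5841 → min 5841.
Length 5: P..T: k=1: 0+5841+5·3·18=6111; k=2: 555+25326+5·37·18=29211; k=3: 2646+11340+5·21·18=15876; k=4: 4671+0+5·30·18=7371 → min 6111.
Optimal parenthesization: (P(((QR)S)T)) with cost 6111.

6111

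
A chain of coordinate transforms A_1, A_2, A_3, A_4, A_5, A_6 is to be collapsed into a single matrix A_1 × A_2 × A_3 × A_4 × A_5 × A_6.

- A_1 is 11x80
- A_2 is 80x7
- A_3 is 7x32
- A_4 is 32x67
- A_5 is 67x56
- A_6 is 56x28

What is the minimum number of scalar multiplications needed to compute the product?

Adjacent pairs: A_1A_2 = 11·80·7 = 6160; A_2A_3 = 80·7·32 = 17920; A_3A_4 = 7·32·67 = 15008; A_4A_5 = 32·67·56 = 120064; A_5A_6 = 67·56·28 = 105056.
Length 3: A_1..A_3: k=1: 0+17920+11·80·32=46080; k=2: 6160+0+11·7·32=8624 → min 8624 | A_2..A_4: k=2: 0+15008+80·7·67=52528; k=3: 17920+0+80·32·67=189440 → min 52528 | A_3..A_5: k=3: 0+120064+7·32·56=132608; k=4: 15008+0+7·67·56=41272 → min 41272 | A_4..A_6: k=4: 0+105056+32·67·28=165088; k=5: 120064+0+32·56·28=170240 → min 165088.
Length 4: A_1..A_4: k=1: 0+52528+11·80·67=111488; k=2: 6160+15008+11·7·67=26327; k=3: 8624+0+11·32·67=32208 → min 26327 | A_2..A_5: k=2: 0+41272+80·7·56=72632; k=3: 17920+120064+80·32·56=281344; k=4: 52528+0+80·67·56=352688 → min 72632 | A_3..A_6: k=3: 0+165088+7·32·28=171360; k=4: 15008+105056+7·67·28=133196; k=5: 41272+0+7·56·28=52248 → min 52248.
Length 5: A_1..A_5: k=1: 0+72632+11·80·56=121912; k=2: 6160+41272+11·7·56=51744; k=3: 8624+120064+11·32·56=148400; k=4: 26327+0+11·67·56=67599 → min 51744 | A_2..A_6: k=2: 0+52248+80·7·28=67928; k=3: 17920+165088+80·32·28=254688; k=4: 52528+105056+80·67·28=307664; k=5: 72632+0+80·56·28=198072 → min 67928.
Length 6: A_1..A_6: k=1: 0+67928+11·80·28=92568; k=2: 6160+52248+11·7·28=60564; k=3: 8624+165088+11·32·28=183568; k=4: 26327+105056+11·67·28=152019; k=5: 51744+0+11·56·28=68992 → min 60564.
Optimal order: ((A_1 × A_2) × (((A_3 × A_4) × A_5) × A_6)) with cost 60564.

60564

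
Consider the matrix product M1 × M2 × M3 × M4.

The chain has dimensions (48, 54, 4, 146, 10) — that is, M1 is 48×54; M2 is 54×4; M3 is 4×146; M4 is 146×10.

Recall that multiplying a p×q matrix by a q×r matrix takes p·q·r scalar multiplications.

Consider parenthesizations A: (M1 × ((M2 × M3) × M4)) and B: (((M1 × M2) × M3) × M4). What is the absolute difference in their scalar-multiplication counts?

Order A = (M1 × ((M2 × M3) × M4)): (M2 × M3): 54×4 by 4×146 → 54×146, cost 54·4·146 = 31536; ((M2 × M3) × M4): 54×146 by 146×10 → 54×10, cost 54·146·10 = 78840; cumulative 110376; (M1 × ((M2 × M3) × M4)): 48×54 by 54×10 → 48×10, cost 48·54·10 = 25920; cumulative 136296. Total 136296.
Order B = (((M1 × M2) × M3) × M4): (M1 × M2): 48×54 by 54×4 → 48×4, cost 48·54·4 = 10368; ((M1 × M2) × M3): 48×4 by 4×146 → 48×146, cost 48·4·146 = 28032; cumulative 38400; (((M1 × M2) × M3) × M4): 48×146 by 146×10 → 48×10, cost 48·146·10 = 70080; cumulative 108480. Total 108480.
Difference: |136296 − 108480| = 27816.

27816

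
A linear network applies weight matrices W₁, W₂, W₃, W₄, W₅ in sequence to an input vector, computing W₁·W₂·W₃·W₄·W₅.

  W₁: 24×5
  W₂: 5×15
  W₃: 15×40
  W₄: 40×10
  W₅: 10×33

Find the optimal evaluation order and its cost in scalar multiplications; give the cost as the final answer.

10610

Adjacent pairs: W₁W₂ = 24·5·15 = 1800; W₂W₃ = 5·15·40 = 3000; W₃W₄ = 15·40·10 = 6000; W₄W₅ = 40·10·33 = 13200.
Length 3: W₁..W₃: k=1: 0+3000+24·5·40=7800; k=2: 1800+0+24·15·40=16200 → min 7800 | W₂..W₄: k=2: 0+6000+5·15·10=6750; k=3: 3000+0+5·40·10=5000 → min 5000 | W₃..W₅: k=3: 0+13200+15·40·33=33000; k=4: 6000+0+15·10·33=10950 → min 10950.
Length 4: W₁..W₄: k=1: 0+5000+24·5·10=6200; k=2: 1800+6000+24·15·10=11400; k=3: 7800+0+24·40·10=17400 → min 6200 | W₂..W₅: k=2: 0+10950+5·15·33=13425; k=3: 3000+13200+5·40·33=22800; k=4: 5000+0+5·10·33=6650 → min 6650.
Length 5: W₁..W₅: k=1: 0+6650+24·5·33=10610; k=2: 1800+10950+24·15·33=24630; k=3: 7800+13200+24·40·33=52680; k=4: 6200+0+24·10·33=14120 → min 10610.
Optimal parenthesization: (W₁·(((W₂·W₃)·W₄)·W₅)) with cost 10610.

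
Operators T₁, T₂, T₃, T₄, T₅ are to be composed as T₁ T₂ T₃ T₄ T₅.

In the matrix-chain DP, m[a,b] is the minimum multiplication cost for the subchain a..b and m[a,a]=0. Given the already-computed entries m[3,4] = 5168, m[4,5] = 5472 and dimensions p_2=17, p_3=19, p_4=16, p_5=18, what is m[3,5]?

10064

m[3,5] = min over k∈[3,4] of m[3,k]+m[k+1,5]+p_{2}·p_k·p_{5}.
k=3: 0 + 5472 + 17·19·18 = 11286; k=4: 5168 + 0 + 17·16·18 = 10064.
Minimum: 10064 at k=4.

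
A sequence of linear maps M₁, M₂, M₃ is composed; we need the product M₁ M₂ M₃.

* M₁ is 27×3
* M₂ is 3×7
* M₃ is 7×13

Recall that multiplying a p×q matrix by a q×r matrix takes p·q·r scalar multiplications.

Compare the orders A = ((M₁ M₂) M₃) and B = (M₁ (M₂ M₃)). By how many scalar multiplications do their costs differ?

1698

Order A = ((M₁ M₂) M₃): (M₁ M₂): 27×3 by 3×7 → 27×7, cost 27·3·7 = 567; ((M₁ M₂) M₃): 27×7 by 7×13 → 27×13, cost 27·7·13 = 2457; cumulative 3024. Total 3024.
Order B = (M₁ (M₂ M₃)): (M₂ M₃): 3×7 by 7×13 → 3×13, cost 3·7·13 = 273; (M₁ (M₂ M₃)): 27×3 by 3×13 → 27×13, cost 27·3·13 = 1053; cumulative 1326. Total 1326.
Difference: |3024 − 1326| = 1698.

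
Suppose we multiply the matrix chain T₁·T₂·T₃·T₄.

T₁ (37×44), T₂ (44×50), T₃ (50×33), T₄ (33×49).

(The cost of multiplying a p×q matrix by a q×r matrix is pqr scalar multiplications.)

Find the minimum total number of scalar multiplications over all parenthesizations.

Adjacent pairs: T₁T₂ = 37·44·50 = 81400; T₂T₃ = 44·50·33 = 72600; T₃T₄ = 50·33·49 = 80850.
Length 3: T₁..T₃: k=1: 0+72600+37·44·33=126324; k=2: 81400+0+37·50·33=142450 → min 126324 | T₂..T₄: k=2: 0+80850+44·50·49=188650; k=3: 72600+0+44·33·49=143748 → min 143748.
Length 4: T₁..T₄: k=1: 0+143748+37·44·49=223520; k=2: 81400+80850+37·50·49=252900; k=3: 126324+0+37·33·49=186153 → min 186153.
Optimal order: ((T₁·(T₂·T₃))·T₄) with cost 186153.

186153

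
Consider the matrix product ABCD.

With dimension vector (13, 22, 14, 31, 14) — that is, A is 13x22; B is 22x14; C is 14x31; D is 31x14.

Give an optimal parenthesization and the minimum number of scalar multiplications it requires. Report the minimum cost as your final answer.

Adjacent pairs: AB = 13·22·14 = 4004; BC = 22·14·31 = 9548; CD = 14·31·14 = 6076.
Length 3: A..C: k=1: 0+9548+13·22·31=18414; k=2: 4004+0+13·14·31=9646 → min 9646 | B..D: k=2: 0+6076+22·14·14=10388; k=3: 9548+0+22·31·14=19096 → min 10388.
Length 4: A..D: k=1: 0+10388+13·22·14=14392; k=2: 4004+6076+13·14·14=12628; k=3: 9646+0+13·31·14=15288 → min 12628.
Optimal parenthesization: ((AB)(CD)) with cost 12628.

12628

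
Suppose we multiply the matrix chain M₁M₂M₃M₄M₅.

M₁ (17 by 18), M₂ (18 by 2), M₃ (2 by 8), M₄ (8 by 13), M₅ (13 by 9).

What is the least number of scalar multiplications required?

Adjacent pairs: M₁M₂ = 17·18·2 = 612; M₂M₃ = 18·2·8 = 288; M₃M₄ = 2·8·13 = 208; M₄M₅ = 8·13·9 = 936.
Length 3: M₁..M₃: k=1: 0+288+17·18·8=2736; k=2: 612+0+17·2·8=884 → min 884 | M₂..M₄: k=2: 0+208+18·2·13=676; k=3: 288+0+18·8·13=2160 → min 676 | M₃..M₅: k=3: 0+936+2·8·9=1080; k=4: 208+0+2·13·9=442 → min 442.
Length 4: M₁..M₄: k=1: 0+676+17·18·13=4654; k=2: 612+208+17·2·13=1262; k=3: 884+0+17·8·13=2652 → min 1262 | M₂..M₅: k=2: 0+442+18·2·9=766; k=3: 288+936+18·8·9=2520; k=4: 676+0+18·13·9=2782 → min 766.
Length 5: M₁..M₅: k=1: 0+766+17·18·9=3520; k=2: 612+442+17·2·9=1360; k=3: 884+936+17·8·9=3044; k=4: 1262+0+17·13·9=3251 → min 1360.
Optimal order: ((M₁M₂)((M₃M₄)M₅)) with cost 1360.

1360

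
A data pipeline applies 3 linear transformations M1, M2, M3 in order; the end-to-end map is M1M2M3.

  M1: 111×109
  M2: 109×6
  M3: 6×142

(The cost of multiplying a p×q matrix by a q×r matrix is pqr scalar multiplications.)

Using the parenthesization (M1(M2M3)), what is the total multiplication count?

(M2M3): 109×6 by 6×142 → 109×142, cost 109·6·142 = 92868
(M1(M2M3)): 111×109 by 109×142 → 111×142, cost 111·109·142 = 1718058; cumulative 1810926
Total: 1810926 scalar multiplications.

1810926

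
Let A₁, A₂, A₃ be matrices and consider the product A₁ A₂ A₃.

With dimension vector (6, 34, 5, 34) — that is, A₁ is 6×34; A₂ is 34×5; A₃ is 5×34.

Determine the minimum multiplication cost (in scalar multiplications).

Order (A₁ (A₂ A₃)): (A₂ A₃): 34×5 by 5×34 → 34×34, cost 34·5·34 = 5780; (A₁ (A₂ A₃)): 6×34 by 34×34 → 6×34, cost 6·34·34 = 6936; cumulative 12716. Total 12716.
Order ((A₁ A₂) A₃): (A₁ A₂): 6×34 by 34×5 → 6×5, cost 6·34·5 = 1020; ((A₁ A₂) A₃): 6×5 by 5×34 → 6×34, cost 6·5·34 = 1020; cumulative 2040. Total 2040.
Minimum: 2040.

2040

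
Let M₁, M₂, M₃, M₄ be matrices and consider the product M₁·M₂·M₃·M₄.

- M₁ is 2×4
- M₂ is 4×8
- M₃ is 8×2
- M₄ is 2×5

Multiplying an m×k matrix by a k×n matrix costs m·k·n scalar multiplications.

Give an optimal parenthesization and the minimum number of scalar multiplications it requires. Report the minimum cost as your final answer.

Adjacent pairs: M₁M₂ = 2·4·8 = 64; M₂M₃ = 4·8·2 = 64; M₃M₄ = 8·2·5 = 80.
Length 3: M₁..M₃: k=1: 0+64+2·4·2=80; k=2: 64+0+2·8·2=96 → min 80 | M₂..M₄: k=2: 0+80+4·8·5=240; k=3: 64+0+4·2·5=104 → min 104.
Length 4: M₁..M₄: k=1: 0+104+2·4·5=144; k=2: 64+80+2·8·5=224; k=3: 80+0+2·2·5=100 → min 100.
Optimal parenthesization: ((M₁·(M₂·M₃))·M₄) with cost 100.

100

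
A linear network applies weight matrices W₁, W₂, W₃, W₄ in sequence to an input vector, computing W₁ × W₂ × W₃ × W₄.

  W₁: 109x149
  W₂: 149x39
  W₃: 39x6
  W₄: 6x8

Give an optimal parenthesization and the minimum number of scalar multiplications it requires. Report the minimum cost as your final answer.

137544

Adjacent pairs: W₁W₂ = 109·149·39 = 633399; W₂W₃ = 149·39·6 = 34866; W₃W₄ = 39·6·8 = 1872.
Length 3: W₁..W₃: k=1: 0+34866+109·149·6=132312; k=2: 633399+0+109·39·6=658905 → min 132312 | W₂..W₄: k=2: 0+1872+149·39·8=48360; k=3: 34866+0+149·6·8=42018 → min 42018.
Length 4: W₁..W₄: k=1: 0+42018+109·149·8=171946; k=2: 633399+1872+109·39·8=669279; k=3: 132312+0+109·6·8=137544 → min 137544.
Optimal parenthesization: ((W₁ × (W₂ × W₃)) × W₄) with cost 137544.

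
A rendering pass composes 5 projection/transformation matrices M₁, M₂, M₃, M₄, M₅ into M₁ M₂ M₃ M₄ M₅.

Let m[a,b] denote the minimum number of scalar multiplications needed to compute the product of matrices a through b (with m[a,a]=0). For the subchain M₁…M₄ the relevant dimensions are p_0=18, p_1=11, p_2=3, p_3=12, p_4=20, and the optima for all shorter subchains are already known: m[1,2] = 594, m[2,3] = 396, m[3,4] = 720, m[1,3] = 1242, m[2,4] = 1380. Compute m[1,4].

2394

m[1,4] = min over k∈[1,3] of m[1,k]+m[k+1,4]+p_{0}·p_k·p_{4}.
k=1: 0 + 1380 + 18·11·20 = 5340; k=2: 594 + 720 + 18·3·20 = 2394; k=3: 1242 + 0 + 18·12·20 = 5562.
Minimum: 2394 at k=2.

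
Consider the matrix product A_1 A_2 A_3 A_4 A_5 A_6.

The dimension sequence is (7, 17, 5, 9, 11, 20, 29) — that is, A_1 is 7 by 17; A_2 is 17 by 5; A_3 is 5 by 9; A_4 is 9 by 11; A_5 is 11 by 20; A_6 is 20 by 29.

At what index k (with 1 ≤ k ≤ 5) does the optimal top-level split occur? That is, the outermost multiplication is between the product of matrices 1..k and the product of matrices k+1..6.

2

Adjacent pairs: A_1A_2 = 7·17·5 = 595; A_2A_3 = 17·5·9 = 765; A_3A_4 = 5·9·11 = 495; A_4A_5 = 9·11·20 = 1980; A_5A_6 = 11·20·29 = 6380.
Length 3: A_1..A_3: k=1: 0+765+7·17·9=1836; k=2: 595+0+7·5·9=910 → min 910 | A_2..A_4: k=2: 0+495+17·5·11=1430; k=3: 765+0+17·9·11=2448 → min 1430 | A_3..A_5: k=3: 0+1980+5·9·20=2880; k=4: 495+0+5·11·20=1595 → min 1595 | A_4..A_6: k=4: 0+6380+9·11·29=9251; k=5: 1980+0+9·20·29=7200 → min 7200.
Length 4: A_1..A_4: k=1: 0+1430+7·17·11=2739; k=2: 595+495+7·5·11=1475; k=3: 910+0+7·9·11=1603 → min 1475 | A_2..A_5: k=2: 0+1595+17·5·20=3295; k=3: 765+1980+17·9·20=5805; k=4: 1430+0+17·11·20=5170 → min 3295 | A_3..A_6: k=3: 0+7200+5·9·29=8505; k=4: 495+6380+5·11·29=8470; k=5: 1595+0+5·20·29=4495 → min 4495.
Length 5: A_1..A_5: k=1: 0+3295+7·17·20=5675; k=2: 595+1595+7·5·20=2890; k=3: 910+1980+7·9·20=4150; k=4: 1475+0+7·11·20=3015 → min 2890 | A_2..A_6: k=2: 0+4495+17·5·29=6960; k=3: 765+7200+17·9·29=12402; k=4: 1430+6380+17·11·29=13233; k=5: 3295+0+17·20·29=13155 → min 6960.
Top-level splits: k=1: (A_1..A_1)·(A_2..A_6) → 0+6960+7·17·29 = 10411; k=2: (A_1..A_2)·(A_3..A_6) → 595+4495+7·5·29 = 6105; k=3: (A_1..A_3)·(A_4..A_6) → 910+7200+7·9·29 = 9937; k=4: (A_1..A_4)·(A_5..A_6) → 1475+6380+7·11·29 = 10088; k=5: (A_1..A_5)·(A_6..A_6) → 2890+0+7·20·29 = 6950.
Best split is after A_2, i.e. k = 2.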